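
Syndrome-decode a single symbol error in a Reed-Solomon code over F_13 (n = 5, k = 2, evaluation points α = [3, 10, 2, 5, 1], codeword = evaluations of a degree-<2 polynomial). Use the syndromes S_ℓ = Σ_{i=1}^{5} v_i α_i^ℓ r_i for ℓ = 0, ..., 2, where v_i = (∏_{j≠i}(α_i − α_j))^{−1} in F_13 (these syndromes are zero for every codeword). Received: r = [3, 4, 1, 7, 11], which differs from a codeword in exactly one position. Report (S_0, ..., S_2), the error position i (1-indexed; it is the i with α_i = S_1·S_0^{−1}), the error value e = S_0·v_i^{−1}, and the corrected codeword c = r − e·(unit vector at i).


S = (11, 11, 11), error at position 5, error magnitude e = 12, c = [3, 4, 1, 7, 12].

Step 1: column multipliers v_i = (∏_{j≠i}(α_i − α_j))^{−1} mod 13.
  i = 1 (α = 3): (3−10)(3−2)(3−5)(3−1) = (−7)·1·(−2)·2 = 28 ≡ 2, so v_1 = 2^{−1} = 7 (mod 13).
  i = 2 (α = 10): (10−3)(10−2)(10−5)(10−1) = 7·8·5·9 = 2520 ≡ 11, so v_2 = 11^{−1} = 6 (mod 13).
  i = 3 (α = 2): (2−3)(2−10)(2−5)(2−1) = (−1)·(−8)·(−3)·1 = −24 ≡ 2, so v_3 = 2^{−1} = 7 (mod 13).
  i = 4 (α = 5): (5−3)(5−10)(5−2)(5−1) = 2·(−5)·3·4 = −120 ≡ 10, so v_4 = 10^{−1} = 4 (mod 13).
  i = 5 (α = 1): (1−3)(1−10)(1−2)(1−5) = (−2)·(−9)·(−1)·(−4) = 72 ≡ 7, so v_5 = 7^{−1} = 2 (mod 13).
  v = [7, 6, 7, 4, 2].
Step 2: syndromes of r = [3, 4, 1, 7, 11] (all sums mod 13).
  S_0 = Σ v_i r_i = 7·3 + 6·4 + 7·1 + 4·7 + 2·11 = 102 ≡ 11.
  S_1 = Σ v_i α_i r_i = 7·3·3 + 6·10·4 + 7·2·1 + 4·5·7 + 2·1·11 = 479 ≡ 11.
  α_i^2 mod 13 = [9, 9, 4, 12, 1].
  S_2 = Σ v_i α_i^2 r_i = 7·9·3 + 6·9·4 + 7·4·1 + 4·12·7 + 2·1·11 = 791 ≡ 11.
  S = (11, 11, 11) ≠ 0, so r is not a codeword (an error is present).
Step 3: locate the error. For a single error e at position i, S_ℓ = v_i·e·α_i^ℓ, so α_err = S_1/S_0.
  S_0^{−1} = 11^{−1} = 6 (mod 13), so α_err = 11·6 = 66 ≡ 1 = α_5. Error position i = 5.
  Consistency check: S_2/S_1 = 11·6 = 66 ≡ 1 = α_err ✓ (single-error assumption holds).
Step 4: error magnitude e = S_0/v_5 = S_0·∏_{j≠5}(α_5 − α_j) = 11·7 = 77 ≡ 12 (mod 13).
Step 5: correct position 5: c_5 = r_5 − e = 11 − 12 ≡ 12 (mod 13). Hence c = [3, 4, 1, 7, 12].
  Check: interpolating c through the α_i gives m(x) = 10 + 2·x (degree < 2) with m(α_i) = c_i for every i, so c is indeed a codeword.


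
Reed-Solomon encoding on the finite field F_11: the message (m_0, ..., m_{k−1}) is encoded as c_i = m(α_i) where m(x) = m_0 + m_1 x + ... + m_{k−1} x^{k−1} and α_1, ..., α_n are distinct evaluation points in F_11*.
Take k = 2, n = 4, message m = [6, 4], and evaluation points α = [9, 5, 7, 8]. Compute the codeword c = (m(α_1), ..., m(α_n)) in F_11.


c = [9, 4, 1, 5]

Message polynomial: m(x) = 6 + 4·x (mod 11).
For each evaluation point α_i, compute m(α_i) mod 11:
  α_1 = 9: Horner steps 4 → 9, so m(9) = 9.
  α_2 = 5: Horner steps 4 → 4, so m(5) = 4.
  α_3 = 7: Horner steps 4 → 1, so m(7) = 1.
  α_4 = 8: Horner steps 4 → 5, so m(8) = 5.
Codeword c = [9, 4, 1, 5] ∈ F_11^4.


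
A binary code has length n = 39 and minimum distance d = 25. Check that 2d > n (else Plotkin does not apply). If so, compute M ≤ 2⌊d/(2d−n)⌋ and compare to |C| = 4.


Plotkin bound M ≤ 4; given |C| = 4 ≤ bound (satisfied).

Check applicability: 2d = 50, n = 39.
2d − n = 11 > 0, so Plotkin applies.
Compute d/(2d−n) = 25/11 ≈ 2.2727.
⌊d/(2d−n)⌋ = 2.
Plotkin bound: M ≤ 2·2 = 4.
Given |C| = 4, check: satisfied.
This |C| is at the Plotkin bound.


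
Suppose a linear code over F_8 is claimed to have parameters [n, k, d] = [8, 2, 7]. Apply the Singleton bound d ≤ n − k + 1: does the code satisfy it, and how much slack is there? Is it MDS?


Singleton RHS = n − k + 1 = 7, slack = 0, bound satisfied, MDS.

Singleton bound: d ≤ n − k + 1.
Here n = 8, k = 2, so n − k + 1 = 7.
Given d = 7, check d ≤ 7: YES.
Slack = (n − k + 1) − d = 0.
The code is MDS (slack = 0).
Description: the claimed parameters are [8, 2, 7]_8; such a code would be MDS (meets Singleton bound).


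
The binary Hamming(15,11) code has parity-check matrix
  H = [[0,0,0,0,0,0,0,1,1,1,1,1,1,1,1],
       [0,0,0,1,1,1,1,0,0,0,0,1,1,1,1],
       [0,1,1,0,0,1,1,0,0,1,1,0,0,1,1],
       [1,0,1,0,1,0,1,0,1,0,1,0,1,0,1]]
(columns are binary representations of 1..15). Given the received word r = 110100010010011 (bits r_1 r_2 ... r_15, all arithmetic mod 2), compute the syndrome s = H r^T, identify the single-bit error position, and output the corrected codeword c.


s = (0, 1, 0, 1)^T, error position = 5, corrected codeword c = 110110010010011

Compute s = H r^T mod 2 one row at a time:
  s_1 = 1 + 0 + 0 + 1 + 0 + 0 + 1 + 1 = 4 ≡ 0 (mod 2).
  s_2 = 1 + 0 + 0 + 0 + 0 + 0 + 1 + 1 = 3 ≡ 1 (mod 2).
  s_3 = 1 + 0 + 0 + 0 + 0 + 1 + 1 + 1 = 4 ≡ 0 (mod 2).
  s_4 = 1 + 0 + 0 + 0 + 0 + 1 + 0 + 1 = 3 ≡ 1 (mod 2).
s = (0, 1, 0, 1)^T — this equals column 5 of H (binary 0101), so error is at position 5.
Correct: flip bit 5 of r = 110100010010011 to get c = 110110010010011.


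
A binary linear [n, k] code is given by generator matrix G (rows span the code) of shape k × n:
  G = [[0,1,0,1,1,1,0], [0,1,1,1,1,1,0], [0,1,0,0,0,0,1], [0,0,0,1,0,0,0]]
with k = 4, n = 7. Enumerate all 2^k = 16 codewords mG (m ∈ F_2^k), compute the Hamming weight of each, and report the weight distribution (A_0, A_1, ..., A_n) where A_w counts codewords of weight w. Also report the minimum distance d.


Weight distribution: A_0 = 1, A_1 = 2, A_2 = 2, A_3 = 4, A_4 = 5, A_5 = 2. Minimum distance d = 1.

Enumerate all 2^4 = 16 messages m ∈ F_2^4.
For each, compute codeword c = mG in F_2^7, then tally its weight.
  m = 0000 → c = 0000000, weight = 0.
  m = 1000 → c = 0101110, weight = 4.
  m = 0100 → c = 0111110, weight = 5.
  m = 1100 → c = 0010000, weight = 1.
  m = 0010 → c = 0100001, weight = 2.
  m = 1010 → c = 0001111, weight = 4.
  m = 0110 → c = 0011111, weight = 5.
  m = 1110 → c = 0110001, weight = 3.
  m = 0001 → c = 0001000, weight = 1.
  m = 1001 → c = 0100110, weight = 3.
  m = 0101 → c = 0110110, weight = 4.
  m = 1101 → c = 0011000, weight = 2.
  m = 0011 → c = 0101001, weight = 3.
  m = 1011 → c = 0000111, weight = 3.
  m = 0111 → c = 0010111, weight = 4.
  m = 1111 → c = 0111001, weight = 4.
Tally weights:
  weight 0: 1 codewords.
  weight 1: 2 codewords.
  weight 2: 2 codewords.
  weight 3: 4 codewords.
  weight 4: 5 codewords.
  weight 5: 2 codewords.
Minimum distance d = smallest w > 0 with A_w > 0 = 1.
Sanity: Σ A_w = 16 = 2^4 = 16 ✓.


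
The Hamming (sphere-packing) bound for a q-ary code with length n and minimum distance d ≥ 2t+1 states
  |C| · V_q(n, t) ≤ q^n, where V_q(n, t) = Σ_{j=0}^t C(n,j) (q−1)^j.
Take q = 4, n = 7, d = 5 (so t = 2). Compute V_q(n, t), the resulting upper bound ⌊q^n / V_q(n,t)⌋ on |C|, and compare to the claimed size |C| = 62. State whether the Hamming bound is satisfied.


V_q(n, t) = 211, q^n = 16384, Hamming bound = 77, |C| = 62 ≤ bound (satisfied).

Step 1: Compute V_q(n, t) = Σ_{j=0}^2 C(n, j) (q−1)^j.
  j = 0: C(7,0)·(3)^0 = 1·1 = 1.
  j = 1: C(7,1)·(3)^1 = 7·3 = 21.
  j = 2: C(7,2)·(3)^2 = 21·9 = 189.
  V_q(n, t) = 1 + 21 + 189 = 211.
Step 2: q^n = 4^7 = 16384.
Step 3: Hamming bound ⌊q^n / V_q(n,t)⌋ = ⌊16384/211⌋ = 77.
Step 4: Compare |C| = 62 to 77: satisfied.
The claimed |C| lies below the Hamming bound.


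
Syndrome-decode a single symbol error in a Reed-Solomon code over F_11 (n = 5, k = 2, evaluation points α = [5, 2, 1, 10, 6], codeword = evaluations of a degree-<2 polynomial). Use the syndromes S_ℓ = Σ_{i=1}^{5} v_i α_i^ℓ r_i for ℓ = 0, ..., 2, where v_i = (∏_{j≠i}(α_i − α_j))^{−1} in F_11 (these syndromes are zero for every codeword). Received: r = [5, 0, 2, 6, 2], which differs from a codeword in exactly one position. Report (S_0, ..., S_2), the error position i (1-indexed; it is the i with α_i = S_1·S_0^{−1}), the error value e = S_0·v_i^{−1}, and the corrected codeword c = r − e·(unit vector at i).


S = (4, 2, 1), error at position 5, error magnitude e = 10, c = [5, 0, 2, 6, 3].

Step 1: column multipliers v_i = (∏_{j≠i}(α_i − α_j))^{−1} mod 11.
  i = 1 (α = 5): (5−2)(5−1)(5−10)(5−6) = 3·4·(−5)·(−1) = 60 ≡ 5, so v_1 = 5^{−1} = 9 (mod 11).
  i = 2 (α = 2): (2−5)(2−1)(2−10)(2−6) = (−3)·1·(−8)·(−4) = −96 ≡ 3, so v_2 = 3^{−1} = 4 (mod 11).
  i = 3 (α = 1): (1−5)(1−2)(1−10)(1−6) = (−4)·(−1)·(−9)·(−5) = 180 ≡ 4, so v_3 = 4^{−1} = 3 (mod 11).
  i = 4 (α = 10): (10−5)(10−2)(10−1)(10−6) = 5·8·9·4 = 1440 ≡ 10, so v_4 = 10^{−1} = 10 (mod 11).
  i = 5 (α = 6): (6−5)(6−2)(6−1)(6−10) = 1·4·5·(−4) = −80 ≡ 8, so v_5 = 8^{−1} = 7 (mod 11).
  v = [9, 4, 3, 10, 7].
Step 2: syndromes of r = [5, 0, 2, 6, 2] (all sums mod 11).
  S_0 = Σ v_i r_i = 9·5 + 4·0 + 3·2 + 10·6 + 7·2 = 125 ≡ 4.
  S_1 = Σ v_i α_i r_i = 9·5·5 + 4·2·0 + 3·1·2 + 10·10·6 + 7·6·2 = 915 ≡ 2.
  α_i^2 mod 11 = [3, 4, 1, 1, 3].
  S_2 = Σ v_i α_i^2 r_i = 9·3·5 + 4·4·0 + 3·1·2 + 10·1·6 + 7·3·2 = 243 ≡ 1.
  S = (4, 2, 1) ≠ 0, so r is not a codeword (an error is present).
Step 3: locate the error. For a single error e at position i, S_ℓ = v_i·e·α_i^ℓ, so α_err = S_1/S_0.
  S_0^{−1} = 4^{−1} = 3 (mod 11), so α_err = 2·3 = 6 ≡ 6 = α_5. Error position i = 5.
  Consistency check: S_2/S_1 = 1·6 = 6 ≡ 6 = α_err ✓ (single-error assumption holds).
Step 4: error magnitude e = S_0/v_5 = S_0·∏_{j≠5}(α_5 − α_j) = 4·8 = 32 ≡ 10 (mod 11).
Step 5: correct position 5: c_5 = r_5 − e = 2 − 10 ≡ 3 (mod 11). Hence c = [5, 0, 2, 6, 3].
  Check: interpolating c through the α_i gives m(x) = 4 + 9·x (degree < 2) with m(α_i) = c_i for every i, so c is indeed a codeword.


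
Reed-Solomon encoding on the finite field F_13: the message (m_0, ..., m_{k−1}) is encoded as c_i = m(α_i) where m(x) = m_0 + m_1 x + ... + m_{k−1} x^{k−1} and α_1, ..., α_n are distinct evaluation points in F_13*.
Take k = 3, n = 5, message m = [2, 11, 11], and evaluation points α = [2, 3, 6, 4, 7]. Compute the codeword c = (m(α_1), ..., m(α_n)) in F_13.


c = [3, 4, 9, 1, 7]

Message polynomial: m(x) = 2 + 11·x + 11·x^2 (mod 13).
For each evaluation point α_i, compute m(α_i) mod 13:
  α_1 = 2: Horner steps 11 → 7 → 3, so m(2) = 3.
  α_2 = 3: Horner steps 11 → 5 → 4, so m(3) = 4.
  α_3 = 6: Horner steps 11 → 12 → 9, so m(6) = 9.
  α_4 = 4: Horner steps 11 → 3 → 1, so m(4) = 1.
  α_5 = 7: Horner steps 11 → 10 → 7, so m(7) = 7.
Codeword c = [3, 4, 9, 1, 7] ∈ F_13^5.


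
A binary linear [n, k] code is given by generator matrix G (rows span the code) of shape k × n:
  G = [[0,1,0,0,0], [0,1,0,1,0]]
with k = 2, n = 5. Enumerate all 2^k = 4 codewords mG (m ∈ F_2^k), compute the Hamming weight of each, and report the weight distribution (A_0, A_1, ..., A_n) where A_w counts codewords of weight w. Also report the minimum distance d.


Weight distribution: A_0 = 1, A_1 = 2, A_2 = 1. Minimum distance d = 1.

Enumerate all 2^2 = 4 messages m ∈ F_2^2.
For each, compute codeword c = mG in F_2^5, then tally its weight.
  m = 00 → c = 00000, weight = 0.
  m = 10 → c = 01000, weight = 1.
  m = 01 → c = 01010, weight = 2.
  m = 11 → c = 00010, weight = 1.
Tally weights:
  weight 0: 1 codewords.
  weight 1: 2 codewords.
  weight 2: 1 codewords.
Minimum distance d = smallest w > 0 with A_w > 0 = 1.
Sanity: Σ A_w = 4 = 2^2 = 4 ✓.


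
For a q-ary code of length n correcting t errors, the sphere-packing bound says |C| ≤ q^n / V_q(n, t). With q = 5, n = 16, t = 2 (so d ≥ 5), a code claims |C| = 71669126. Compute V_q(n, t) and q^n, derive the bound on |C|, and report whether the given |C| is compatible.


V_q(n, t) = 1985, q^n = 152587890625, Hamming bound = 76870473, |C| = 71669126 ≤ bound (satisfied).

Step 1: Compute V_q(n, t) = Σ_{j=0}^2 C(n, j) (q−1)^j.
  j = 0: C(16,0)·(4)^0 = 1·1 = 1.
  j = 1: C(16,1)·(4)^1 = 16·4 = 64.
  j = 2: C(16,2)·(4)^2 = 120·16 = 1920.
  V_q(n, t) = 1 + 64 + 1920 = 1985.
Step 2: q^n = 5^16 = 152587890625.
Step 3: Hamming bound ⌊q^n / V_q(n,t)⌋ = ⌊152587890625/1985⌋ = 76870473.
Step 4: Compare |C| = 71669126 to 76870473: satisfied.
The claimed |C| lies below the Hamming bound.


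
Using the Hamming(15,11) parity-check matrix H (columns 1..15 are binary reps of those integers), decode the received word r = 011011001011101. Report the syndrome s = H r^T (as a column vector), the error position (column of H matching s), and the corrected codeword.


s = (1, 1, 1, 0)^T, error position = 14, corrected codeword c = 011011001011111

Compute s = H r^T mod 2 one row at a time:
  s_1 = 0 + 1 + 0 + 1 + 1 + 1 + 0 + 1 = 5 ≡ 1 (mod 2).
  s_2 = 0 + 1 + 1 + 0 + 1 + 1 + 0 + 1 = 5 ≡ 1 (mod 2).
  s_3 = 1 + 1 + 1 + 0 + 0 + 1 + 0 + 1 = 5 ≡ 1 (mod 2).
  s_4 = 0 + 1 + 1 + 0 + 1 + 1 + 1 + 1 = 6 ≡ 0 (mod 2).
s = (1, 1, 1, 0)^T — this equals column 14 of H (binary 1110), so error is at position 14.
Correct: flip bit 14 of r = 011011001011101 to get c = 011011001011111.


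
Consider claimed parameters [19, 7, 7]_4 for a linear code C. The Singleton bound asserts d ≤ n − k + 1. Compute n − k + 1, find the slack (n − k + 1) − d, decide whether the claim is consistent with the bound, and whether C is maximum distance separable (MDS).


Singleton RHS = n − k + 1 = 13, slack = 6, bound satisfied, not MDS.

Singleton bound: d ≤ n − k + 1.
Here n = 19, k = 7, so n − k + 1 = 13.
Given d = 7, check d ≤ 13: YES.
Slack = (n − k + 1) − d = 6.
The code is NOT MDS (slack = 6 > 0).
Description: the claimed parameters are [19, 7, 7]_4; such a code would be non-MDS.


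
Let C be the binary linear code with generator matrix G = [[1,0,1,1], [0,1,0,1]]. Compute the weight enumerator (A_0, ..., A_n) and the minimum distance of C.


Weight distribution: A_0 = 1, A_2 = 1, A_3 = 2. Minimum distance d = 2.

Enumerate all 2^2 = 4 messages m ∈ F_2^2.
For each, compute codeword c = mG in F_2^4, then tally its weight.
  m = 00 → c = 0000, weight = 0.
  m = 10 → c = 1011, weight = 3.
  m = 01 → c = 0101, weight = 2.
  m = 11 → c = 1110, weight = 3.
Tally weights:
  weight 0: 1 codewords.
  weight 2: 1 codewords.
  weight 3: 2 codewords.
Minimum distance d = smallest w > 0 with A_w > 0 = 2.
Sanity: Σ A_w = 4 = 2^2 = 4 ✓.


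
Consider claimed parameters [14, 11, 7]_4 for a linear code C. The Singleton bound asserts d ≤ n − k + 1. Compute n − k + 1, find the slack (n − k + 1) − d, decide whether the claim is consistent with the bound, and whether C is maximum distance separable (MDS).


Singleton RHS = n − k + 1 = 4, slack = -3, bound violated (no such code; not MDS).

Singleton bound: d ≤ n − k + 1.
Here n = 14, k = 11, so n − k + 1 = 4.
Given d = 7, check d ≤ 4: NO.
Slack = (n − k + 1) − d = -3.
The slack is negative: d = 7 exceeds n − k + 1 = 4 by 3, so the Singleton bound is violated and no linear [14, 11, 7]_4 code can exist. In particular it is not MDS (MDS requires d = n − k + 1 exactly).
Description: the claimed parameters are [14, 11, 7]_4; such a code would be impossible (violates the Singleton bound).


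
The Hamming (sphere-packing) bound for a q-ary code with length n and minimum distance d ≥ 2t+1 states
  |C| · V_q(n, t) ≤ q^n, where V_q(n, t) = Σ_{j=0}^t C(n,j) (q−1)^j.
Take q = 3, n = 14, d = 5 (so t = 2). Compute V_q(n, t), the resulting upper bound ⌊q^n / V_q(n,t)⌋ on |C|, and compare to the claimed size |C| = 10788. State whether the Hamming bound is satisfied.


V_q(n, t) = 393, q^n = 4782969, Hamming bound = 12170, |C| = 10788 ≤ bound (satisfied).

Step 1: Compute V_q(n, t) = Σ_{j=0}^2 C(n, j) (q−1)^j.
  j = 0: C(14,0)·(2)^0 = 1·1 = 1.
  j = 1: C(14,1)·(2)^1 = 14·2 = 28.
  j = 2: C(14,2)·(2)^2 = 91·4 = 364.
  V_q(n, t) = 1 + 28 + 364 = 393.
Step 2: q^n = 3^14 = 4782969.
Step 3: Hamming bound ⌊q^n / V_q(n,t)⌋ = ⌊4782969/393⌋ = 12170.
Step 4: Compare |C| = 10788 to 12170: satisfied.
The claimed |C| lies below the Hamming bound.


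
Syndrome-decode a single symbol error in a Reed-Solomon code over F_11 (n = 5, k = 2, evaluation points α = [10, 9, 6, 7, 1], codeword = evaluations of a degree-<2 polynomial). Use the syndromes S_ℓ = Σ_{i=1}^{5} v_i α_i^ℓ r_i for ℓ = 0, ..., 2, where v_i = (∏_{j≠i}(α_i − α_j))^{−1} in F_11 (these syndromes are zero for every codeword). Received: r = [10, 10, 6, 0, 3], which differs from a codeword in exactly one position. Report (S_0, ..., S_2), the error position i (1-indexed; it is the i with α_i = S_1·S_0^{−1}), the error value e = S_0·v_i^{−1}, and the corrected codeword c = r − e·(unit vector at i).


S = (8, 3, 8), error at position 1, error magnitude e = 6, c = [4, 10, 6, 0, 3].

Step 1: column multipliers v_i = (∏_{j≠i}(α_i − α_j))^{−1} mod 11.
  i = 1 (α = 10): (10−9)(10−6)(10−7)(10−1) = 1·4·3·9 = 108 ≡ 9, so v_1 = 9^{−1} = 5 (mod 11).
  i = 2 (α = 9): (9−10)(9−6)(9−7)(9−1) = (−1)·3·2·8 = −48 ≡ 7, so v_2 = 7^{−1} = 8 (mod 11).
  i = 3 (α = 6): (6−10)(6−9)(6−7)(6−1) = (−4)·(−3)·(−1)·5 = −60 ≡ 6, so v_3 = 6^{−1} = 2 (mod 11).
  i = 4 (α = 7): (7−10)(7−9)(7−6)(7−1) = (−3)·(−2)·1·6 = 36 ≡ 3, so v_4 = 3^{−1} = 4 (mod 11).
  i = 5 (α = 1): (1−10)(1−9)(1−6)(1−7) = (−9)·(−8)·(−5)·(−6) = 2160 ≡ 4, so v_5 = 4^{−1} = 3 (mod 11).
  v = [5, 8, 2, 4, 3].
Step 2: syndromes of r = [10, 10, 6, 0, 3] (all sums mod 11).
  S_0 = Σ v_i r_i = 5·10 + 8·10 + 2·6 + 4·0 + 3·3 = 151 ≡ 8.
  S_1 = Σ v_i α_i r_i = 5·10·10 + 8·9·10 + 2·6·6 + 4·7·0 + 3·1·3 = 1301 ≡ 3.
  α_i^2 mod 11 = [1, 4, 3, 5, 1].
  S_2 = Σ v_i α_i^2 r_i = 5·1·10 + 8·4·10 + 2·3·6 + 4·5·0 + 3·1·3 = 415 ≡ 8.
  S = (8, 3, 8) ≠ 0, so r is not a codeword (an error is present).
Step 3: locate the error. For a single error e at position i, S_ℓ = v_i·e·α_i^ℓ, so α_err = S_1/S_0.
  S_0^{−1} = 8^{−1} = 7 (mod 11), so α_err = 3·7 = 21 ≡ 10 = α_1. Error position i = 1.
  Consistency check: S_2/S_1 = 8·4 = 32 ≡ 10 = α_err ✓ (single-error assumption holds).
Step 4: error magnitude e = S_0/v_1 = S_0·∏_{j≠1}(α_1 − α_j) = 8·9 = 72 ≡ 6 (mod 11).
Step 5: correct position 1: c_1 = r_1 − e = 10 − 6 ≡ 4 (mod 11). Hence c = [4, 10, 6, 0, 3].
  Check: interpolating c through the α_i gives m(x) = 9 + 5·x (degree < 2) with m(α_i) = c_i for every i, so c is indeed a codeword.


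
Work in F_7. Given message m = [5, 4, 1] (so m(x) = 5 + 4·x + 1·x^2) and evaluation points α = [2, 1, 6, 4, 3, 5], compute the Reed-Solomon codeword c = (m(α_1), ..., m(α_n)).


c = [3, 3, 2, 2, 5, 1]

Message polynomial: m(x) = 5 + 4·x + 1·x^2 (mod 7).
For each evaluation point α_i, compute m(α_i) mod 7:
  α_1 = 2: Horner steps 1 → 6 → 3, so m(2) = 3.
  α_2 = 1: Horner steps 1 → 5 → 3, so m(1) = 3.
  α_3 = 6: Horner steps 1 → 3 → 2, so m(6) = 2.
  α_4 = 4: Horner steps 1 → 1 → 2, so m(4) = 2.
  α_5 = 3: Horner steps 1 → 0 → 5, so m(3) = 5.
  α_6 = 5: Horner steps 1 → 2 → 1, so m(5) = 1.
Codeword c = [3, 3, 2, 2, 5, 1] ∈ F_7^6.


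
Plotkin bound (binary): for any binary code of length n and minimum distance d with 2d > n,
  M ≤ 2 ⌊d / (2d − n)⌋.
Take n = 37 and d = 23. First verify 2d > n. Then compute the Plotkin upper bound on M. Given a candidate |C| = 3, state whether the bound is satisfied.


Plotkin bound M ≤ 4; given |C| = 3 ≤ bound (satisfied).

Check applicability: 2d = 46, n = 37.
2d − n = 9 > 0, so Plotkin applies.
Compute d/(2d−n) = 23/9 ≈ 2.5556.
⌊d/(2d−n)⌋ = 2.
Plotkin bound: M ≤ 2·2 = 4.
Given |C| = 3, check: satisfied.
This |C| is below the Plotkin bound.


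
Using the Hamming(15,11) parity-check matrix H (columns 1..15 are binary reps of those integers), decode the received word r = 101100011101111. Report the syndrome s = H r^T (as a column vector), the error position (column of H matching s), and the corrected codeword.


s = (1, 1, 0, 1)^T, error position = 13, corrected codeword c = 101100011101011

Compute s = H r^T mod 2 one row at a time:
  s_1 = 1 + 1 + 1 + 0 + 1 + 1 + 1 + 1 = 7 ≡ 1 (mod 2).
  s_2 = 1 + 0 + 0 + 0 + 1 + 1 + 1 + 1 = 5 ≡ 1 (mod 2).
  s_3 = 0 + 1 + 0 + 0 + 1 + 0 + 1 + 1 = 4 ≡ 0 (mod 2).
  s_4 = 1 + 1 + 0 + 0 + 1 + 0 + 1 + 1 = 5 ≡ 1 (mod 2).
s = (1, 1, 0, 1)^T — this equals column 13 of H (binary 1101), so error is at position 13.
Correct: flip bit 13 of r = 101100011101111 to get c = 101100011101011.


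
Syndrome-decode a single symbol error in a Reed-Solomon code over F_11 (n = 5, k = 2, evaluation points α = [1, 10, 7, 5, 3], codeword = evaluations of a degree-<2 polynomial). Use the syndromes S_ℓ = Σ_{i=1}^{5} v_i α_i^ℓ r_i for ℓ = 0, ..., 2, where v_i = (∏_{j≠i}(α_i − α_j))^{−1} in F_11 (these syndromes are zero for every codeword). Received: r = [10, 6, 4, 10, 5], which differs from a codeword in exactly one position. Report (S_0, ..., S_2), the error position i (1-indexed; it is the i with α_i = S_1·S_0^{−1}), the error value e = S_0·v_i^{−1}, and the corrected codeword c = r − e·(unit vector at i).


S = (7, 7, 7), error at position 1, error magnitude e = 10, c = [0, 6, 4, 10, 5].

Step 1: column multipliers v_i = (∏_{j≠i}(α_i − α_j))^{−1} mod 11.
  i = 1 (α = 1): (1−10)(1−7)(1−5)(1−3) = (−9)·(−6)·(−4)·(−2) = 432 ≡ 3, so v_1 = 3^{−1} = 4 (mod 11).
  i = 2 (α = 10): (10−1)(10−7)(10−5)(10−3) = 9·3·5·7 = 945 ≡ 10, so v_2 = 10^{−1} = 10 (mod 11).
  i = 3 (α = 7): (7−1)(7−10)(7−5)(7−3) = 6·(−3)·2·4 = −144 ≡ 10, so v_3 = 10^{−1} = 10 (mod 11).
  i = 4 (α = 5): (5−1)(5−10)(5−7)(5−3) = 4·(−5)·(−2)·2 = 80 ≡ 3, so v_4 = 3^{−1} = 4 (mod 11).
  i = 5 (α = 3): (3−1)(3−10)(3−7)(3−5) = 2·(−7)·(−4)·(−2) = −112 ≡ 9, so v_5 = 9^{−1} = 5 (mod 11).
  v = [4, 10, 10, 4, 5].
Step 2: syndromes of r = [10, 6, 4, 10, 5] (all sums mod 11).
  S_0 = Σ v_i r_i = 4·10 + 10·6 + 10·4 + 4·10 + 5·5 = 205 ≡ 7.
  S_1 = Σ v_i α_i r_i = 4·1·10 + 10·10·6 + 10·7·4 + 4·5·10 + 5·3·5 = 1195 ≡ 7.
  α_i^2 mod 11 = [1, 1, 5, 3, 9].
  S_2 = Σ v_i α_i^2 r_i = 4·1·10 + 10·1·6 + 10·5·4 + 4·3·10 + 5·9·5 = 645 ≡ 7.
  S = (7, 7, 7) ≠ 0, so r is not a codeword (an error is present).
Step 3: locate the error. For a single error e at position i, S_ℓ = v_i·e·α_i^ℓ, so α_err = S_1/S_0.
  S_0^{−1} = 7^{−1} = 8 (mod 11), so α_err = 7·8 = 56 ≡ 1 = α_1. Error position i = 1.
  Consistency check: S_2/S_1 = 7·8 = 56 ≡ 1 = α_err ✓ (single-error assumption holds).
Step 4: error magnitude e = S_0/v_1 = S_0·∏_{j≠1}(α_1 − α_j) = 7·3 = 21 ≡ 10 (mod 11).
Step 5: correct position 1: c_1 = r_1 − e = 10 − 10 ≡ 0 (mod 11). Hence c = [0, 6, 4, 10, 5].
  Check: interpolating c through the α_i gives m(x) = 3 + 8·x (degree < 2) with m(α_i) = c_i for every i, so c is indeed a codeword.


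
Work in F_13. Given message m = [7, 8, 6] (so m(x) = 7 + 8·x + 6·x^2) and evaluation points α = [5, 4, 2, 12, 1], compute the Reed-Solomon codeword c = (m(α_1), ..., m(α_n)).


c = [2, 5, 8, 5, 8]

Message polynomial: m(x) = 7 + 8·x + 6·x^2 (mod 13).
For each evaluation point α_i, compute m(α_i) mod 13:
  α_1 = 5: Horner steps 6 → 12 → 2, so m(5) = 2.
  α_2 = 4: Horner steps 6 → 6 → 5, so m(4) = 5.
  α_3 = 2: Horner steps 6 → 7 → 8, so m(2) = 8.
  α_4 = 12: Horner steps 6 → 2 → 5, so m(12) = 5.
  α_5 = 1: Horner steps 6 → 1 → 8, so m(1) = 8.
Codeword c = [2, 5, 8, 5, 8] ∈ F_13^5.


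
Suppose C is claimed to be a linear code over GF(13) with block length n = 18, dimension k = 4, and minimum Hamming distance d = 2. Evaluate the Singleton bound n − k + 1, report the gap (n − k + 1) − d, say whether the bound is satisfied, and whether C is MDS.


Singleton RHS = n − k + 1 = 15, slack = 13, bound satisfied, not MDS.

Singleton bound: d ≤ n − k + 1.
Here n = 18, k = 4, so n − k + 1 = 15.
Given d = 2, check d ≤ 15: YES.
Slack = (n − k + 1) − d = 13.
The code is NOT MDS (slack = 13 > 0).
Description: the claimed parameters are [18, 4, 2]_13; such a code would be non-MDS.


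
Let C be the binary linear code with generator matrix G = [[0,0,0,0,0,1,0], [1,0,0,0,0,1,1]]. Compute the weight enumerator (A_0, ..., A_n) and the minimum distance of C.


Weight distribution: A_0 = 1, A_1 = 1, A_2 = 1, A_3 = 1. Minimum distance d = 1.

Enumerate all 2^2 = 4 messages m ∈ F_2^2.
For each, compute codeword c = mG in F_2^7, then tally its weight.
  m = 00 → c = 0000000, weight = 0.
  m = 10 → c = 0000010, weight = 1.
  m = 01 → c = 1000011, weight = 3.
  m = 11 → c = 1000001, weight = 2.
Tally weights:
  weight 0: 1 codewords.
  weight 1: 1 codewords.
  weight 2: 1 codewords.
  weight 3: 1 codewords.
Minimum distance d = smallest w > 0 with A_w > 0 = 1.
Sanity: Σ A_w = 4 = 2^2 = 4 ✓.


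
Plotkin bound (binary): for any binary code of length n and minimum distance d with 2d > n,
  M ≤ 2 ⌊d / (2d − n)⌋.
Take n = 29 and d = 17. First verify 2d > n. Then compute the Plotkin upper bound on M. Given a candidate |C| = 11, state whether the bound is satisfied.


Plotkin bound M ≤ 6; given |C| = 11 > bound (violated).

Check applicability: 2d = 34, n = 29.
2d − n = 5 > 0, so Plotkin applies.
Compute d/(2d−n) = 17/5 ≈ 3.4000.
⌊d/(2d−n)⌋ = 3.
Plotkin bound: M ≤ 2·3 = 6.
Given |C| = 11, check: VIOLATED.
This |C| is above the Plotkin bound, so no binary code with n = 29, d = 17 and 11 codewords exists.


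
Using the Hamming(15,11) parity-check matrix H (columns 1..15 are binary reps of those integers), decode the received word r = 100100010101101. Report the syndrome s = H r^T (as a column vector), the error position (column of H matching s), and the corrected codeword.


s = (1, 0, 0, 1)^T, error position = 9, corrected codeword c = 100100011101101

Compute s = H r^T mod 2 one row at a time:
  s_1 = 1 + 0 + 1 + 0 + 1 + 1 + 0 + 1 = 5 ≡ 1 (mod 2).
  s_2 = 1 + 0 + 0 + 0 + 1 + 1 + 0 + 1 = 4 ≡ 0 (mod 2).
  s_3 = 0 + 0 + 0 + 0 + 1 + 0 + 0 + 1 = 2 ≡ 0 (mod 2).
  s_4 = 1 + 0 + 0 + 0 + 0 + 0 + 1 + 1 = 3 ≡ 1 (mod 2).
s = (1, 0, 0, 1)^T — this equals column 9 of H (binary 1001), so error is at position 9.
Correct: flip bit 9 of r = 100100010101101 to get c = 100100011101101.


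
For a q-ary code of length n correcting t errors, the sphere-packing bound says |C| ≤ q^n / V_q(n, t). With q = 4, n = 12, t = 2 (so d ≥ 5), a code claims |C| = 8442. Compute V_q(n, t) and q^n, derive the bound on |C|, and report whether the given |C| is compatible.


V_q(n, t) = 631, q^n = 16777216, Hamming bound = 26588, |C| = 8442 ≤ bound (satisfied).

Step 1: Compute V_q(n, t) = Σ_{j=0}^2 C(n, j) (q−1)^j.
  j = 0: C(12,0)·(3)^0 = 1·1 = 1.
  j = 1: C(12,1)·(3)^1 = 12·3 = 36.
  j = 2: C(12,2)·(3)^2 = 66·9 = 594.
  V_q(n, t) = 1 + 36 + 594 = 631.
Step 2: q^n = 4^12 = 16777216.
Step 3: Hamming bound ⌊q^n / V_q(n,t)⌋ = ⌊16777216/631⌋ = 26588.
Step 4: Compare |C| = 8442 to 26588: satisfied.
The claimed |C| lies below the Hamming bound.


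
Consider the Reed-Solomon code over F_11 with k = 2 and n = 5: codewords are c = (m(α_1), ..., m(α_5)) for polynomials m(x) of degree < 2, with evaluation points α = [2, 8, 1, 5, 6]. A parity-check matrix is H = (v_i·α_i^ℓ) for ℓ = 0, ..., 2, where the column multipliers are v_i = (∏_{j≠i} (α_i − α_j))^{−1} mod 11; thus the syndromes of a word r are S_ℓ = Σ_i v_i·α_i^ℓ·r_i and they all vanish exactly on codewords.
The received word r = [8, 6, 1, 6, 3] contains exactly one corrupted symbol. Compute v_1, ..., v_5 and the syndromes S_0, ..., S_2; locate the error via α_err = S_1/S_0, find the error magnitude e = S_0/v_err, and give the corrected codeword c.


S = (7, 2, 10), error at position 4, error magnitude e = 10, c = [8, 6, 1, 7, 3].

Step 1: column multipliers v_i = (∏_{j≠i}(α_i − α_j))^{−1} mod 11.
  i = 1 (α = 2): (2−8)(2−1)(2−5)(2−6) = (−6)·1·(−3)·(−4) = −72 ≡ 5, so v_1 = 5^{−1} = 9 (mod 11).
  i = 2 (α = 8): (8−2)(8−1)(8−5)(8−6) = 6·7·3·2 = 252 ≡ 10, so v_2 = 10^{−1} = 10 (mod 11).
  i = 3 (α = 1): (1−2)(1−8)(1−5)(1−6) = (−1)·(−7)·(−4)·(−5) = 140 ≡ 8, so v_3 = 8^{−1} = 7 (mod 11).
  i = 4 (α = 5): (5−2)(5−8)(5−1)(5−6) = 3·(−3)·4·(−1) = 36 ≡ 3, so v_4 = 3^{−1} = 4 (mod 11).
  i = 5 (α = 6): (6−2)(6−8)(6−1)(6−5) = 4·(−2)·5·1 = −40 ≡ 4, so v_5 = 4^{−1} = 3 (mod 11).
  v = [9, 10, 7, 4, 3].
Step 2: syndromes of r = [8, 6, 1, 6, 3] (all sums mod 11).
  S_0 = Σ v_i r_i = 9·8 + 10·6 + 7·1 + 4·6 + 3·3 = 172 ≡ 7.
  S_1 = Σ v_i α_i r_i = 9·2·8 + 10·8·6 + 7·1·1 + 4·5·6 + 3·6·3 = 805 ≡ 2.
  α_i^2 mod 11 = [4, 9, 1, 3, 3].
  S_2 = Σ v_i α_i^2 r_i = 9·4·8 + 10·9·6 + 7·1·1 + 4·3·6 + 3·3·3 = 934 ≡ 10.
  S = (7, 2, 10) ≠ 0, so r is not a codeword (an error is present).
Step 3: locate the error. For a single error e at position i, S_ℓ = v_i·e·α_i^ℓ, so α_err = S_1/S_0.
  S_0^{−1} = 7^{−1} = 8 (mod 11), so α_err = 2·8 = 16 ≡ 5 = α_4. Error position i = 4.
  Consistency check: S_2/S_1 = 10·6 = 60 ≡ 5 = α_err ✓ (single-error assumption holds).
Step 4: error magnitude e = S_0/v_4 = S_0·∏_{j≠4}(α_4 − α_j) = 7·3 = 21 ≡ 10 (mod 11).
Step 5: correct position 4: c_4 = r_4 − e = 6 − 10 ≡ 7 (mod 11). Hence c = [8, 6, 1, 7, 3].
  Check: interpolating c through the α_i gives m(x) = 5 + 7·x (degree < 2) with m(α_i) = c_i for every i, so c is indeed a codeword.


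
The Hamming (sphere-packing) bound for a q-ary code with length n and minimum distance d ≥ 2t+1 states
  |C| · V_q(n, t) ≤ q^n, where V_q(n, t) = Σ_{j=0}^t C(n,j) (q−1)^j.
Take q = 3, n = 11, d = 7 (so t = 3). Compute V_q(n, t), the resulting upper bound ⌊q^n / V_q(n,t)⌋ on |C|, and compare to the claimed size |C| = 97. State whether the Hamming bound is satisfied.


V_q(n, t) = 1563, q^n = 177147, Hamming bound = 113, |C| = 97 ≤ bound (satisfied).

Step 1: Compute V_q(n, t) = Σ_{j=0}^3 C(n, j) (q−1)^j.
  j = 0: C(11,0)·(2)^0 = 1·1 = 1.
  j = 1: C(11,1)·(2)^1 = 11·2 = 22.
  j = 2: C(11,2)·(2)^2 = 55·4 = 220.
  j = 3: C(11,3)·(2)^3 = 165·8 = 1320.
  V_q(n, t) = 1 + 22 + 220 + 1320 = 1563.
Step 2: q^n = 3^11 = 177147.
Step 3: Hamming bound ⌊q^n / V_q(n,t)⌋ = ⌊177147/1563⌋ = 113.
Step 4: Compare |C| = 97 to 113: satisfied.
The claimed |C| lies below the Hamming bound.


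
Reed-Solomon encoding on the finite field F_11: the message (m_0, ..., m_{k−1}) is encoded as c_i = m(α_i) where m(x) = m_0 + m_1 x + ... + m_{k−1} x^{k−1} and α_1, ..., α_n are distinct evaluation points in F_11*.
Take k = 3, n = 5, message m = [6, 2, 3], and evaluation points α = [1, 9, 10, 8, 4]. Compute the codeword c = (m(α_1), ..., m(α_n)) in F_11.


c = [0, 3, 7, 5, 7]

Message polynomial: m(x) = 6 + 2·x + 3·x^2 (mod 11).
For each evaluation point α_i, compute m(α_i) mod 11:
  α_1 = 1: Horner steps 3 → 5 → 0, so m(1) = 0.
  α_2 = 9: Horner steps 3 → 7 → 3, so m(9) = 3.
  α_3 = 10: Horner steps 3 → 10 → 7, so m(10) = 7.
  α_4 = 8: Horner steps 3 → 4 → 5, so m(8) = 5.
  α_5 = 4: Horner steps 3 → 3 → 7, so m(4) = 7.
Codeword c = [0, 3, 7, 5, 7] ∈ F_11^5.


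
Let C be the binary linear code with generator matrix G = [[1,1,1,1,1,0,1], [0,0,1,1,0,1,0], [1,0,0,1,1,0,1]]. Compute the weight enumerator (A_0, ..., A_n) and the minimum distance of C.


Weight distribution: A_0 = 1, A_2 = 1, A_3 = 2, A_4 = 1, A_5 = 2, A_6 = 1. Minimum distance d = 2.

Enumerate all 2^3 = 8 messages m ∈ F_2^3.
For each, compute codeword c = mG in F_2^7, then tally its weight.
  m = 000 → c = 0000000, weight = 0.
  m = 100 → c = 1111101, weight = 6.
  m = 010 → c = 0011010, weight = 3.
  m = 110 → c = 1100111, weight = 5.
  m = 001 → c = 1001101, weight = 4.
  m = 101 → c = 0110000, weight = 2.
  m = 011 → c = 1010111, weight = 5.
  m = 111 → c = 0101010, weight = 3.
Tally weights:
  weight 0: 1 codewords.
  weight 2: 1 codewords.
  weight 3: 2 codewords.
  weight 4: 1 codewords.
  weight 5: 2 codewords.
  weight 6: 1 codewords.
Minimum distance d = smallest w > 0 with A_w > 0 = 2.
Sanity: Σ A_w = 8 = 2^3 = 8 ✓.


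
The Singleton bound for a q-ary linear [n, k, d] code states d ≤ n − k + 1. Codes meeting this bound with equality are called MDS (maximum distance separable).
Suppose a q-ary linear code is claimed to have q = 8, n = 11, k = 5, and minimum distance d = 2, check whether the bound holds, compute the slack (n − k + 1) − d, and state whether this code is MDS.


Singleton RHS = n − k + 1 = 7, slack = 5, bound satisfied, not MDS.

Singleton bound: d ≤ n − k + 1.
Here n = 11, k = 5, so n − k + 1 = 7.
Given d = 2, check d ≤ 7: YES.
Slack = (n − k + 1) − d = 5.
The code is NOT MDS (slack = 5 > 0).
Description: the claimed parameters are [11, 5, 2]_8; such a code would be non-MDS.


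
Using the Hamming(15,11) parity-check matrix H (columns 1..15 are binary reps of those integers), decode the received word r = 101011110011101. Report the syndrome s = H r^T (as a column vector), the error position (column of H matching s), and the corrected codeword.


s = (1, 0, 1, 1)^T, error position = 11, corrected codeword c = 101011110001101

Compute s = H r^T mod 2 one row at a time:
  s_1 = 1 + 0 + 0 + 1 + 1 + 1 + 0 + 1 = 5 ≡ 1 (mod 2).
  s_2 = 0 + 1 + 1 + 1 + 1 + 1 + 0 + 1 = 6 ≡ 0 (mod 2).
  s_3 = 0 + 1 + 1 + 1 + 0 + 1 + 0 + 1 = 5 ≡ 1 (mod 2).
  s_4 = 1 + 1 + 1 + 1 + 0 + 1 + 1 + 1 = 7 ≡ 1 (mod 2).
s = (1, 0, 1, 1)^T — this equals column 11 of H (binary 1011), so error is at position 11.
Correct: flip bit 11 of r = 101011110011101 to get c = 101011110001101.


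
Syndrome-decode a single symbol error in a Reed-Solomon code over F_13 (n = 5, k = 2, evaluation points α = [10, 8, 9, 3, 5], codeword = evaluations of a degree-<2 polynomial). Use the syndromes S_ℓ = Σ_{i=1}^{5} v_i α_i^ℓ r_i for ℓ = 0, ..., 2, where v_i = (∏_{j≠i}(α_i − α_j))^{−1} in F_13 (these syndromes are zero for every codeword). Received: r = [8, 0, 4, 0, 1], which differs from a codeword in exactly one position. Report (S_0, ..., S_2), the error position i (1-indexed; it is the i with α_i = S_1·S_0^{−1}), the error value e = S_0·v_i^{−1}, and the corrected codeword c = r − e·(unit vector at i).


S = (5, 2, 6), error at position 4, error magnitude e = 7, c = [8, 0, 4, 6, 1].

Step 1: column multipliers v_i = (∏_{j≠i}(α_i − α_j))^{−1} mod 13.
  i = 1 (α = 10): (10−8)(10−9)(10−3)(10−5) = 2·1·7·5 = 70 ≡ 5, so v_1 = 5^{−1} = 8 (mod 13).
  i = 2 (α = 8): (8−10)(8−9)(8−3)(8−5) = (−2)·(−1)·5·3 = 30 ≡ 4, so v_2 = 4^{−1} = 10 (mod 13).
  i = 3 (α = 9): (9−10)(9−8)(9−3)(9−5) = (−1)·1·6·4 = −24 ≡ 2, so v_3 = 2^{−1} = 7 (mod 13).
  i = 4 (α = 3): (3−10)(3−8)(3−9)(3−5) = (−7)·(−5)·(−6)·(−2) = 420 ≡ 4, so v_4 = 4^{−1} = 10 (mod 13).
  i = 5 (α = 5): (5−10)(5−8)(5−9)(5−3) = (−5)·(−3)·(−4)·2 = −120 ≡ 10, so v_5 = 10^{−1} = 4 (mod 13).
  v = [8, 10, 7, 10, 4].
Step 2: syndromes of r = [8, 0, 4, 0, 1] (all sums mod 13).
  S_0 = Σ v_i r_i = 8·8 + 10·0 + 7·4 + 10·0 + 4·1 = 96 ≡ 5.
  S_1 = Σ v_i α_i r_i = 8·10·8 + 10·8·0 + 7·9·4 + 10·3·0 + 4·5·1 = 912 ≡ 2.
  α_i^2 mod 13 = [9, 12, 3, 9, 12].
  S_2 = Σ v_i α_i^2 r_i = 8·9·8 + 10·12·0 + 7·3·4 + 10·9·0 + 4·12·1 = 708 ≡ 6.
  S = (5, 2, 6) ≠ 0, so r is not a codeword (an error is present).
Step 3: locate the error. For a single error e at position i, S_ℓ = v_i·e·α_i^ℓ, so α_err = S_1/S_0.
  S_0^{−1} = 5^{−1} = 8 (mod 13), so α_err = 2·8 = 16 ≡ 3 = α_4. Error position i = 4.
  Consistency check: S_2/S_1 = 6·7 = 42 ≡ 3 = α_err ✓ (single-error assumption holds).
Step 4: error magnitude e = S_0/v_4 = S_0·∏_{j≠4}(α_4 − α_j) = 5·4 = 20 ≡ 7 (mod 13).
Step 5: correct position 4: c_4 = r_4 − e = 0 − 7 ≡ 6 (mod 13). Hence c = [8, 0, 4, 6, 1].
  Check: interpolating c through the α_i gives m(x) = 7 + 4·x (degree < 2) with m(α_i) = c_i for every i, so c is indeed a codeword.


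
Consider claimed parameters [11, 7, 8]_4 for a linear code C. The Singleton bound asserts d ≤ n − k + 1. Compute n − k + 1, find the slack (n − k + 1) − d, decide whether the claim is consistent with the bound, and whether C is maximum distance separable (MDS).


Singleton RHS = n − k + 1 = 5, slack = -3, bound violated (no such code; not MDS).

Singleton bound: d ≤ n − k + 1.
Here n = 11, k = 7, so n − k + 1 = 5.
Given d = 8, check d ≤ 5: NO.
Slack = (n − k + 1) − d = -3.
The slack is negative: d = 8 exceeds n − k + 1 = 5 by 3, so the Singleton bound is violated and no linear [11, 7, 8]_4 code can exist. In particular it is not MDS (MDS requires d = n − k + 1 exactly).
Description: the claimed parameters are [11, 7, 8]_4; such a code would be impossible (violates the Singleton bound).


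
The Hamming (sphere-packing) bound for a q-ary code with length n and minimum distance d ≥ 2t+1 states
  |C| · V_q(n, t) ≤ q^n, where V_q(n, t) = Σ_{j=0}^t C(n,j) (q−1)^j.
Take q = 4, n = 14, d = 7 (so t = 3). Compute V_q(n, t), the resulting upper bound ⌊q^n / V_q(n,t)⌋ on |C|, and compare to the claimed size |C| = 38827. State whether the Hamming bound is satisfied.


V_q(n, t) = 10690, q^n = 268435456, Hamming bound = 25110, |C| = 38827 > bound (violated).

Step 1: Compute V_q(n, t) = Σ_{j=0}^3 C(n, j) (q−1)^j.
  j = 0: C(14,0)·(3)^0 = 1·1 = 1.
  j = 1: C(14,1)·(3)^1 = 14·3 = 42.
  j = 2: C(14,2)·(3)^2 = 91·9 = 819.
  j = 3: C(14,3)·(3)^3 = 364·27 = 9828.
  V_q(n, t) = 1 + 42 + 819 + 9828 = 10690.
Step 2: q^n = 4^14 = 268435456.
Step 3: Hamming bound ⌊q^n / V_q(n,t)⌋ = ⌊268435456/10690⌋ = 25110.
Step 4: Compare |C| = 38827 to 25110: violated.
The claimed |C| lies above the Hamming bound, so no 4-ary code of length 14 with d ≥ 7 can have 38827 codewords.


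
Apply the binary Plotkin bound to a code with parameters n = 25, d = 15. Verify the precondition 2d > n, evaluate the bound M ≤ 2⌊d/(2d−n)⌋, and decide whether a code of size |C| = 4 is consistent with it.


Plotkin bound M ≤ 6; given |C| = 4 ≤ bound (satisfied).

Check applicability: 2d = 30, n = 25.
2d − n = 5 > 0, so Plotkin applies.
Compute d/(2d−n) = 15/5 ≈ 3.0000.
⌊d/(2d−n)⌋ = 3.
Plotkin bound: M ≤ 2·3 = 6.
Given |C| = 4, check: satisfied.
This |C| is below the Plotkin bound.


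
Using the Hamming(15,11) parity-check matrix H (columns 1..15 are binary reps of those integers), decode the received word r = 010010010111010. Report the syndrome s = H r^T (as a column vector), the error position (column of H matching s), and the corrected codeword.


s = (1, 1, 0, 0)^T, error position = 12, corrected codeword c = 010010010110010

Compute s = H r^T mod 2 one row at a time:
  s_1 = 1 + 0 + 1 + 1 + 1 + 0 + 1 + 0 = 5 ≡ 1 (mod 2).
  s_2 = 0 + 1 + 0 + 0 + 1 + 0 + 1 + 0 = 3 ≡ 1 (mod 2).
  s_3 = 1 + 0 + 0 + 0 + 1 + 1 + 1 + 0 = 4 ≡ 0 (mod 2).
  s_4 = 0 + 0 + 1 + 0 + 0 + 1 + 0 + 0 = 2 ≡ 0 (mod 2).
s = (1, 1, 0, 0)^T — this equals column 12 of H (binary 1100), so error is at position 12.
Correct: flip bit 12 of r = 010010010111010 to get c = 010010010110010.


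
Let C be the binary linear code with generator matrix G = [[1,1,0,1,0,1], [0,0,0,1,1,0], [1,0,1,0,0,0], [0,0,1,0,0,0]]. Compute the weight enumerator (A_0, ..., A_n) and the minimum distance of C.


Weight distribution: A_0 = 1, A_1 = 2, A_2 = 2, A_3 = 4, A_4 = 5, A_5 = 2. Minimum distance d = 1.

Enumerate all 2^4 = 16 messages m ∈ F_2^4.
For each, compute codeword c = mG in F_2^6, then tally its weight.
  m = 0000 → c = 000000, weight = 0.
  m = 1000 → c = 110101, weight = 4.
  m = 0100 → c = 000110, weight = 2.
  m = 1100 → c = 110011, weight = 4.
  m = 0010 → c = 101000, weight = 2.
  m = 1010 → c = 011101, weight = 4.
  m = 0110 → c = 101110, weight = 4.
  m = 1110 → c = 011011, weight = 4.
  m = 0001 → c = 001000, weight = 1.
  m = 1001 → c = 111101, weight = 5.
  m = 0101 → c = 001110, weight = 3.
  m = 1101 → c = 111011, weight = 5.
  m = 0011 → c = 100000, weight = 1.
  m = 1011 → c = 010101, weight = 3.
  m = 0111 → c = 100110, weight = 3.
  m = 1111 → c = 010011, weight = 3.
Tally weights:
  weight 0: 1 codewords.
  weight 1: 2 codewords.
  weight 2: 2 codewords.
  weight 3: 4 codewords.
  weight 4: 5 codewords.
  weight 5: 2 codewords.
Minimum distance d = smallest w > 0 with A_w > 0 = 1.
Sanity: Σ A_w = 16 = 2^4 = 16 ✓.
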